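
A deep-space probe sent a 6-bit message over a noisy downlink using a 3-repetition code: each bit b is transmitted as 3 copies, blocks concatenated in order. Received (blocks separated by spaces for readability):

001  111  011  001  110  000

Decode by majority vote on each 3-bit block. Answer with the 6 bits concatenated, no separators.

011010

Block 1 (001): 1 one → 0
Block 2 (111): 3 ones → 1
Block 3 (011): 2 ones → 1
Block 4 (001): 1 one → 0
Block 5 (110): 2 ones → 1
Block 6 (000): 0 ones → 0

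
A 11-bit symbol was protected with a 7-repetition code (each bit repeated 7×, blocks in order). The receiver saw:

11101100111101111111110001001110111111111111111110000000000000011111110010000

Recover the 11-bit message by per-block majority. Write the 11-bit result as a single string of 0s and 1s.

11101110010

Block 1 (1110110): 5 ones → 1
Block 2 (0111101): 5 ones → 1
Block 3 (1111111): 7 ones → 1
Block 4 (1000100): 2 ones → 0
Block 5 (1110111): 6 ones → 1
Block 6 (1111111): 7 ones → 1
Block 7 (1111111): 7 ones → 1
Block 8 (0000000): 0 ones → 0
Block 9 (0000000): 0 ones → 0
Block 10 (1111111): 7 ones → 1
Block 11 (0010000): 1 one → 0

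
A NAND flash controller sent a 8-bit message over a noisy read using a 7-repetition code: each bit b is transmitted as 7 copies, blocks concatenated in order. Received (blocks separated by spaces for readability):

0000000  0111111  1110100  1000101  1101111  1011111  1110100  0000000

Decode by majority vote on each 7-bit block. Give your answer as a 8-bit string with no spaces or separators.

01101110

Block 1 (0000000): 0 ones → 0
Block 2 (0111111): 6 ones → 1
Block 3 (1110100): 4 ones → 1
Block 4 (1000101): 3 ones → 0
Block 5 (1101111): 6 ones → 1
Block 6 (1011111): 6 ones → 1
Block 7 (1110100): 4 ones → 1
Block 8 (0000000): 0 ones → 0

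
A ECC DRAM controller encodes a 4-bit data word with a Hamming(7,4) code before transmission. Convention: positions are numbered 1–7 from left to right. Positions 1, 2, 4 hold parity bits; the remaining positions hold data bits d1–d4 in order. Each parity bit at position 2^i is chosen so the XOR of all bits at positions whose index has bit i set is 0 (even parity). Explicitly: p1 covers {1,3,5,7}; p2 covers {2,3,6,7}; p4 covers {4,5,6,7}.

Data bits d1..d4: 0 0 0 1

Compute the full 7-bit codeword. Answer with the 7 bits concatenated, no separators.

Place data at non-parity positions: p1 p2 0 p4 0 0 1
p1 (pos 1,3,5,7): XOR of data positions = 0⊕0⊕1 = 1
p2 (pos 2,3,6,7): XOR of data positions = 0⊕0⊕1 = 1
p4 (pos 4,5,6,7): XOR of data positions = 0⊕0⊕1 = 1
Codeword: 1101001

1101001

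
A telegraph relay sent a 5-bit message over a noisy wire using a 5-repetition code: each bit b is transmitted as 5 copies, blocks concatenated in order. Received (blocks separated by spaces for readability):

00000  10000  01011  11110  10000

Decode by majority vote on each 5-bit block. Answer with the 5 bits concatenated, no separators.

00110

Block 1 (00000): 0 ones → 0
Block 2 (10000): 1 one → 0
Block 3 (01011): 3 ones → 1
Block 4 (11110): 4 ones → 1
Block 5 (10000): 1 one → 0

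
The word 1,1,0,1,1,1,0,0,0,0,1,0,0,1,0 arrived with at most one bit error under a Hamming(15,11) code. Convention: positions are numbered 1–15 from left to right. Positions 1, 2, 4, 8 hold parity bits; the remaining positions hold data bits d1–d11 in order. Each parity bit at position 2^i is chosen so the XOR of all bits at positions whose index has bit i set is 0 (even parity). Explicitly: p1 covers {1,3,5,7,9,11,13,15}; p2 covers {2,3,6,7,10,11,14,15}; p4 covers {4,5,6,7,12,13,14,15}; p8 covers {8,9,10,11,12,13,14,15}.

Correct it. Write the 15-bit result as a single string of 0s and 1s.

010111000010010

s1 (pos 1,3,5,7,9,11,13,15): 1⊕0⊕1⊕0⊕0⊕1⊕0⊕0 = 1
s2 (pos 2,3,6,7,10,11,14,15): 1⊕0⊕1⊕0⊕0⊕1⊕1⊕0 = 0
s4 (pos 4,5,6,7,12,13,14,15): 1⊕1⊕1⊕0⊕0⊕0⊕1⊕0 = 0
s8 (pos 8,9,10,11,12,13,14,15): 0⊕0⊕0⊕1⊕0⊕0⊕1⊕0 = 0
Syndrome s8…s1 = 0001 → error at position 1.
Flip position 1: 110111000010010 → 010111000010010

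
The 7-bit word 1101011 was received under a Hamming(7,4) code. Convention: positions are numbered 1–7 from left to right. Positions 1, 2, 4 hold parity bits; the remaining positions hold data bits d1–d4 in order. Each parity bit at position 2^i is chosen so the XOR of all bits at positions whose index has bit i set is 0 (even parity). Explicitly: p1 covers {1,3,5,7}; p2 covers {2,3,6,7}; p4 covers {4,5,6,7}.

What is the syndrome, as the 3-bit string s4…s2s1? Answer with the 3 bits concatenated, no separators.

s1 (pos 1,3,5,7): 1⊕0⊕0⊕1 = 0
s2 (pos 2,3,6,7): 1⊕0⊕1⊕1 = 1
s4 (pos 4,5,6,7): 1⊕0⊕1⊕1 = 1
Syndrome s4…s1 = 110 → error at position 6.

110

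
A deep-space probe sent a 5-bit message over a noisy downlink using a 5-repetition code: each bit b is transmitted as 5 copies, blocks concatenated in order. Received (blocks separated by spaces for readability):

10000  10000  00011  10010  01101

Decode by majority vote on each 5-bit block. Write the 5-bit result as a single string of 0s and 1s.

00001

Block 1 (10000): 1 one → 0
Block 2 (10000): 1 one → 0
Block 3 (00011): 2 ones → 0
Block 4 (10010): 2 ones → 0
Block 5 (01101): 3 ones → 1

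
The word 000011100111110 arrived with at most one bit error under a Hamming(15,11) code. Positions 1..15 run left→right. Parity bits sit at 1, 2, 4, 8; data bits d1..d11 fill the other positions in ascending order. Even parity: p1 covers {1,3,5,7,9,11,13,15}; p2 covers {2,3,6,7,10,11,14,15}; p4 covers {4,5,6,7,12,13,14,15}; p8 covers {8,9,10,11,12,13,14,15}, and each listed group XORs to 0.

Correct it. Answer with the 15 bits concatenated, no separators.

000011100011110

s1 (pos 1,3,5,7,9,11,13,15): 0⊕0⊕1⊕1⊕0⊕1⊕1⊕0 = 0
s2 (pos 2,3,6,7,10,11,14,15): 0⊕0⊕1⊕1⊕1⊕1⊕1⊕0 = 1
s4 (pos 4,5,6,7,12,13,14,15): 0⊕1⊕1⊕1⊕1⊕1⊕1⊕0 = 0
s8 (pos 8,9,10,11,12,13,14,15): 0⊕0⊕1⊕1⊕1⊕1⊕1⊕0 = 1
Syndrome s8…s1 = 1010 → error at position 10.
Flip position 10: 000011100111110 → 000011100011110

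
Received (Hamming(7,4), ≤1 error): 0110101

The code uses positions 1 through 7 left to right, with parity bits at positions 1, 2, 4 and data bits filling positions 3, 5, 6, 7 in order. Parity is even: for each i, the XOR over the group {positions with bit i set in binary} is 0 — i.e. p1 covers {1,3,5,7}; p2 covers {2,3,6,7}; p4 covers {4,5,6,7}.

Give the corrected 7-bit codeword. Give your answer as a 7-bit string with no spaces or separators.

s1 (pos 1,3,5,7): 0⊕1⊕1⊕1 = 1
s2 (pos 2,3,6,7): 1⊕1⊕0⊕1 = 1
s4 (pos 4,5,6,7): 0⊕1⊕0⊕1 = 0
Syndrome s4…s1 = 011 → error at position 3.
Flip position 3: 0110101 → 0100101

0100101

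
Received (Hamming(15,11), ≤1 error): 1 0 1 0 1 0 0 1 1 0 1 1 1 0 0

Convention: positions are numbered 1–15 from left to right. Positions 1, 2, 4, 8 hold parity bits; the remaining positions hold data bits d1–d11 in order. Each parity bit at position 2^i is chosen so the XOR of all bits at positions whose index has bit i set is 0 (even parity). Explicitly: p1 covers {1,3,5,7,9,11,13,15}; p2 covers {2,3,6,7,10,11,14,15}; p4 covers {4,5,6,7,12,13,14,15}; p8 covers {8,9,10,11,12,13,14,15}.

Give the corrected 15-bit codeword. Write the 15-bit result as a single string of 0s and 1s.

101010011010100

s1 (pos 1,3,5,7,9,11,13,15): 1⊕1⊕1⊕0⊕1⊕1⊕1⊕0 = 0
s2 (pos 2,3,6,7,10,11,14,15): 0⊕1⊕0⊕0⊕0⊕1⊕0⊕0 = 0
s4 (pos 4,5,6,7,12,13,14,15): 0⊕1⊕0⊕0⊕1⊕1⊕0⊕0 = 1
s8 (pos 8,9,10,11,12,13,14,15): 1⊕1⊕0⊕1⊕1⊕1⊕0⊕0 = 1
Syndrome s8…s1 = 1100 → error at position 12.
Flip position 12: 101010011011100 → 101010011010100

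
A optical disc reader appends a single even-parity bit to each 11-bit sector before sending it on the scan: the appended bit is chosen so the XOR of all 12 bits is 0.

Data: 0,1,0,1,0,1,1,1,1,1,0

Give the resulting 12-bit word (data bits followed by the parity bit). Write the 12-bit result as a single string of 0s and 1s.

XOR of the 11 data bits: 0⊕1⊕0⊕1⊕0⊕1⊕1⊕1⊕1⊕1⊕0 = 1
Parity bit = 1 (so all 12 bits XOR to 0).

010101111101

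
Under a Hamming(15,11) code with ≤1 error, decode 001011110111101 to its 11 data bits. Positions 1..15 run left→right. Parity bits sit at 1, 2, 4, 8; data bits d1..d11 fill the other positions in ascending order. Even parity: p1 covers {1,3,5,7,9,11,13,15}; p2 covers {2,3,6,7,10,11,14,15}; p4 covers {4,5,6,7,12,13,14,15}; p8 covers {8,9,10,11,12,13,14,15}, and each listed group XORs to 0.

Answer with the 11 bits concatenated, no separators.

11110111101

s1 (pos 1,3,5,7,9,11,13,15): 0⊕1⊕1⊕1⊕0⊕1⊕1⊕1 = 0
s2 (pos 2,3,6,7,10,11,14,15): 0⊕1⊕1⊕1⊕1⊕1⊕0⊕1 = 0
s4 (pos 4,5,6,7,12,13,14,15): 0⊕1⊕1⊕1⊕1⊕1⊕0⊕1 = 0
s8 (pos 8,9,10,11,12,13,14,15): 1⊕0⊕1⊕1⊕1⊕1⊕0⊕1 = 0
Syndrome s8…s1 = 0000 → no error.
Read data bits from positions 3,5,6,7,9,10,11,12,13,14,15: 11110111101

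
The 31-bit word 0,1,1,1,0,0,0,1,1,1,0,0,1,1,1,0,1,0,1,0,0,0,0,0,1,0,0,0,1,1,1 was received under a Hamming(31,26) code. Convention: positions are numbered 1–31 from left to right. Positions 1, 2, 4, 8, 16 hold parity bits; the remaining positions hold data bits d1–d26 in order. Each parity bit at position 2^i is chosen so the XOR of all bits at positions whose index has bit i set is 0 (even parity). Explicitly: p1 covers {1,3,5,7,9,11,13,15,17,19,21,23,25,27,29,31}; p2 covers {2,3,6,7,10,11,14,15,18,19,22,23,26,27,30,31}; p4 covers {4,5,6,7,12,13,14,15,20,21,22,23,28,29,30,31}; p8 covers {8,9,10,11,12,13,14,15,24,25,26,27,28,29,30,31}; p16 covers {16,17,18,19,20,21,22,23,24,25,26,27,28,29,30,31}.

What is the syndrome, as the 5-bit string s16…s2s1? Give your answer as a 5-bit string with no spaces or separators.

s1 (pos 1,3,5,7,9,11,13,15,17,19,21,23,25,27,29,31): 0⊕1⊕0⊕0⊕1⊕0⊕1⊕1⊕1⊕1⊕0⊕0⊕1⊕0⊕1⊕1 = 1
s2 (pos 2,3,6,7,10,11,14,15,18,19,22,23,26,27,30,31): 1⊕1⊕0⊕0⊕1⊕0⊕1⊕1⊕0⊕1⊕0⊕0⊕0⊕0⊕1⊕1 = 0
s4 (pos 4,5,6,7,12,13,14,15,20,21,22,23,28,29,30,31): 1⊕0⊕0⊕0⊕0⊕1⊕1⊕1⊕0⊕0⊕0⊕0⊕0⊕1⊕1⊕1 = 1
s8 (pos 8,9,10,11,12,13,14,15,24,25,26,27,28,29,30,31): 1⊕1⊕1⊕0⊕0⊕1⊕1⊕1⊕0⊕1⊕0⊕0⊕0⊕1⊕1⊕1 = 0
s16 (pos 16,17,18,19,20,21,22,23,24,25,26,27,28,29,30,31): 0⊕1⊕0⊕1⊕0⊕0⊕0⊕0⊕0⊕1⊕0⊕0⊕0⊕1⊕1⊕1 = 0
Syndrome s16…s1 = 00101 → error at position 5.

00101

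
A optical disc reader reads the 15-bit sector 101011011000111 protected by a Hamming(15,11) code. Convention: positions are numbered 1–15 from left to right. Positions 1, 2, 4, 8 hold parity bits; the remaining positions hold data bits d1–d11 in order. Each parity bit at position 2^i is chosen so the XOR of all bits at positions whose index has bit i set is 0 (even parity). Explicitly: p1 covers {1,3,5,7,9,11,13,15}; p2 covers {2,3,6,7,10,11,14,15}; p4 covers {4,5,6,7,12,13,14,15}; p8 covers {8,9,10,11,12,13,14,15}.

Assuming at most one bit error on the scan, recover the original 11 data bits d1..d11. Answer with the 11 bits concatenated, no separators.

s1 (pos 1,3,5,7,9,11,13,15): 1⊕1⊕1⊕0⊕1⊕0⊕1⊕1 = 0
s2 (pos 2,3,6,7,10,11,14,15): 0⊕1⊕1⊕0⊕0⊕0⊕1⊕1 = 0
s4 (pos 4,5,6,7,12,13,14,15): 0⊕1⊕1⊕0⊕0⊕1⊕1⊕1 = 1
s8 (pos 8,9,10,11,12,13,14,15): 1⊕1⊕0⊕0⊕0⊕1⊕1⊕1 = 1
Syndrome s8…s1 = 1100 → error at position 12.
Flip position 12: 101011011000111 → 101011011001111
Read data bits from positions 3,5,6,7,9,10,11,12,13,14,15: 11101001111

11101001111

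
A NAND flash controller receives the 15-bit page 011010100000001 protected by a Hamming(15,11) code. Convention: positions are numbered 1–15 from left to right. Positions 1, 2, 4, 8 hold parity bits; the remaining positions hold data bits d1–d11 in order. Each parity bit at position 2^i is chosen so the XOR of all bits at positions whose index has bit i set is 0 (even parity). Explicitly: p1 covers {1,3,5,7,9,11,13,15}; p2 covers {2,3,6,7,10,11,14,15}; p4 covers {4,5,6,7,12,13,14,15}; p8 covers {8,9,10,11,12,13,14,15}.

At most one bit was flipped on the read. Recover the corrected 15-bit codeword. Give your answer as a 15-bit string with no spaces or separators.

011010100001001

s1 (pos 1,3,5,7,9,11,13,15): 0⊕1⊕1⊕1⊕0⊕0⊕0⊕1 = 0
s2 (pos 2,3,6,7,10,11,14,15): 1⊕1⊕0⊕1⊕0⊕0⊕0⊕1 = 0
s4 (pos 4,5,6,7,12,13,14,15): 0⊕1⊕0⊕1⊕0⊕0⊕0⊕1 = 1
s8 (pos 8,9,10,11,12,13,14,15): 0⊕0⊕0⊕0⊕0⊕0⊕0⊕1 = 1
Syndrome s8…s1 = 1100 → error at position 12.
Flip position 12: 011010100000001 → 011010100001001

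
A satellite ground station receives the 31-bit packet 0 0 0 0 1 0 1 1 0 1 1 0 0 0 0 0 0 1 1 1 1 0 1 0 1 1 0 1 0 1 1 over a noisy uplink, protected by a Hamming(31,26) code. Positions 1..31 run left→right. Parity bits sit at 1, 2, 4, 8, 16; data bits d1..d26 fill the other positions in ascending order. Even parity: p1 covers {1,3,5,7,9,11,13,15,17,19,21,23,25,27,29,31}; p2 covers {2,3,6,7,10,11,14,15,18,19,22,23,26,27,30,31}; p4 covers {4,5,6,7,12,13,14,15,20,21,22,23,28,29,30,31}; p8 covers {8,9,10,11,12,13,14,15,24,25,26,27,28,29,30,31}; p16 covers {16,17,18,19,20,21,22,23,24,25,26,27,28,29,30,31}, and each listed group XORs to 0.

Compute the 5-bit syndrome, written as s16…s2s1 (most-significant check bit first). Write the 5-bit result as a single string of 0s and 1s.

00010

s1 (pos 1,3,5,7,9,11,13,15,17,19,21,23,25,27,29,31): 0⊕0⊕1⊕1⊕0⊕1⊕0⊕0⊕0⊕1⊕1⊕1⊕1⊕0⊕0⊕1 = 0
s2 (pos 2,3,6,7,10,11,14,15,18,19,22,23,26,27,30,31): 0⊕0⊕0⊕1⊕1⊕1⊕0⊕0⊕1⊕1⊕0⊕1⊕1⊕0⊕1⊕1 = 1
s4 (pos 4,5,6,7,12,13,14,15,20,21,22,23,28,29,30,31): 0⊕1⊕0⊕1⊕0⊕0⊕0⊕0⊕1⊕1⊕0⊕1⊕1⊕0⊕1⊕1 = 0
s8 (pos 8,9,10,11,12,13,14,15,24,25,26,27,28,29,30,31): 1⊕0⊕1⊕1⊕0⊕0⊕0⊕0⊕0⊕1⊕1⊕0⊕1⊕0⊕1⊕1 = 0
s16 (pos 16,17,18,19,20,21,22,23,24,25,26,27,28,29,30,31): 0⊕0⊕1⊕1⊕1⊕1⊕0⊕1⊕0⊕1⊕1⊕0⊕1⊕0⊕1⊕1 = 0
Syndrome s16…s1 = 00010 → error at position 2.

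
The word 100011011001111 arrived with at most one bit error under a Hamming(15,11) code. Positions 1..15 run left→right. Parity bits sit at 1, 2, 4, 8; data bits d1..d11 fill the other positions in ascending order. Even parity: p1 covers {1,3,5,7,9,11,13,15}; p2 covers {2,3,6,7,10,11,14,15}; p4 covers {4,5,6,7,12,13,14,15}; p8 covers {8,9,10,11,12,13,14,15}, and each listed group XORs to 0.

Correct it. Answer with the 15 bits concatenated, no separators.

s1 (pos 1,3,5,7,9,11,13,15): 1⊕0⊕1⊕0⊕1⊕0⊕1⊕1 = 1
s2 (pos 2,3,6,7,10,11,14,15): 0⊕0⊕1⊕0⊕0⊕0⊕1⊕1 = 1
s4 (pos 4,5,6,7,12,13,14,15): 0⊕1⊕1⊕0⊕1⊕1⊕1⊕1 = 0
s8 (pos 8,9,10,11,12,13,14,15): 1⊕1⊕0⊕0⊕1⊕1⊕1⊕1 = 0
Syndrome s8…s1 = 0011 → error at position 3.
Flip position 3: 100011011001111 → 101011011001111

101011011001111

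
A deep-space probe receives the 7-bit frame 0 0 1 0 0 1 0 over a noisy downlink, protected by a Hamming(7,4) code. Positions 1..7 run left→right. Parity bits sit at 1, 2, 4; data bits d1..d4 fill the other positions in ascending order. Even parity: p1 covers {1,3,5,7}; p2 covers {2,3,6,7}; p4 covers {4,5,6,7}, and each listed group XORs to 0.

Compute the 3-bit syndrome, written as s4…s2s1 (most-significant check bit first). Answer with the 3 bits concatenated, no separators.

101

s1 (pos 1,3,5,7): 0⊕1⊕0⊕0 = 1
s2 (pos 2,3,6,7): 0⊕1⊕1⊕0 = 0
s4 (pos 4,5,6,7): 0⊕0⊕1⊕0 = 1
Syndrome s4…s1 = 101 → error at position 5.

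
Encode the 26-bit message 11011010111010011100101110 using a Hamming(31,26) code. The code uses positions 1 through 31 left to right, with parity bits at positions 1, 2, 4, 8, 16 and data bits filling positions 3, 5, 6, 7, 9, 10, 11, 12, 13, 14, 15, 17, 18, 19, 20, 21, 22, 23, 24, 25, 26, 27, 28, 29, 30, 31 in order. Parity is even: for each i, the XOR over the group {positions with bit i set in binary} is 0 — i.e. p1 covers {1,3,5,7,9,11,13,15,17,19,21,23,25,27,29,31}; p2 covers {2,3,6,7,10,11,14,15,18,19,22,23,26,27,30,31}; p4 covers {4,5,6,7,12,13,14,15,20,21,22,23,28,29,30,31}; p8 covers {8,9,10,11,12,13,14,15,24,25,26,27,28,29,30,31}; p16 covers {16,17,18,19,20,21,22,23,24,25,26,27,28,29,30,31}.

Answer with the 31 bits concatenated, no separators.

Place data at non-parity positions: p1 p2 1 p4 1 0 1 p8 1 0 1 0 1 1 1 p16 0 1 0 0 1 1 1 0 0 1 0 1 1 1 0
p1 (pos 1,3,5,7,9,11,13,15,17,19,21,23,25,27,29,31): XOR of data positions = 1⊕1⊕1⊕1⊕1⊕1⊕1⊕0⊕0⊕1⊕1⊕0⊕0⊕1⊕0 = 0
p2 (pos 2,3,6,7,10,11,14,15,18,19,22,23,26,27,30,31): XOR of data positions = 1⊕0⊕1⊕0⊕1⊕1⊕1⊕1⊕0⊕1⊕1⊕1⊕0⊕1⊕0 = 0
p4 (pos 4,5,6,7,12,13,14,15,20,21,22,23,28,29,30,31): XOR of data positions = 1⊕0⊕1⊕0⊕1⊕1⊕1⊕0⊕1⊕1⊕1⊕1⊕1⊕1⊕0 = 1
p8 (pos 8,9,10,11,12,13,14,15,24,25,26,27,28,29,30,31): XOR of data positions = 1⊕0⊕1⊕0⊕1⊕1⊕1⊕0⊕0⊕1⊕0⊕1⊕1⊕1⊕0 = 1
p16 (pos 16,17,18,19,20,21,22,23,24,25,26,27,28,29,30,31): XOR of data positions = 0⊕1⊕0⊕0⊕1⊕1⊕1⊕0⊕0⊕1⊕0⊕1⊕1⊕1⊕0 = 0
Codeword: 0011101110101110010011100101110

0011101110101110010011100101110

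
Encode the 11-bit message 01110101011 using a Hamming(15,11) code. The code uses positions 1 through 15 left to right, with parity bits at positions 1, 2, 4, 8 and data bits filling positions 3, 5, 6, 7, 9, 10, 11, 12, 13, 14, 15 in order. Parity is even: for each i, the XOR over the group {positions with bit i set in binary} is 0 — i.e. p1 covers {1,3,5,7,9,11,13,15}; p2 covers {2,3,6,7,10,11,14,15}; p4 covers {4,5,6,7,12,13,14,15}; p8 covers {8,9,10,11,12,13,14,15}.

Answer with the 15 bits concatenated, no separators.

110011100101011

Place data at non-parity positions: p1 p2 0 p4 1 1 1 p8 0 1 0 1 0 1 1
p1 (pos 1,3,5,7,9,11,13,15): XOR of data positions = 0⊕1⊕1⊕0⊕0⊕0⊕1 = 1
p2 (pos 2,3,6,7,10,11,14,15): XOR of data positions = 0⊕1⊕1⊕1⊕0⊕1⊕1 = 1
p4 (pos 4,5,6,7,12,13,14,15): XOR of data positions = 1⊕1⊕1⊕1⊕0⊕1⊕1 = 0
p8 (pos 8,9,10,11,12,13,14,15): XOR of data positions = 0⊕1⊕0⊕1⊕0⊕1⊕1 = 0
Codeword: 110011100101011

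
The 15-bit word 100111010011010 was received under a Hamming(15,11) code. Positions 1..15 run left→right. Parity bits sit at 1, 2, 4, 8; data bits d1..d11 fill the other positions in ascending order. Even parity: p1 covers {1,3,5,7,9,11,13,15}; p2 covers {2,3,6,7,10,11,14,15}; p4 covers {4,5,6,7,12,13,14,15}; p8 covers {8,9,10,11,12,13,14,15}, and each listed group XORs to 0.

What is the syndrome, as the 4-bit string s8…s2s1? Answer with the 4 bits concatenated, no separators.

s1 (pos 1,3,5,7,9,11,13,15): 1⊕0⊕1⊕0⊕0⊕1⊕0⊕0 = 1
s2 (pos 2,3,6,7,10,11,14,15): 0⊕0⊕1⊕0⊕0⊕1⊕1⊕0 = 1
s4 (pos 4,5,6,7,12,13,14,15): 1⊕1⊕1⊕0⊕1⊕0⊕1⊕0 = 1
s8 (pos 8,9,10,11,12,13,14,15): 1⊕0⊕0⊕1⊕1⊕0⊕1⊕0 = 0
Syndrome s8…s1 = 0111 → error at position 7.

0111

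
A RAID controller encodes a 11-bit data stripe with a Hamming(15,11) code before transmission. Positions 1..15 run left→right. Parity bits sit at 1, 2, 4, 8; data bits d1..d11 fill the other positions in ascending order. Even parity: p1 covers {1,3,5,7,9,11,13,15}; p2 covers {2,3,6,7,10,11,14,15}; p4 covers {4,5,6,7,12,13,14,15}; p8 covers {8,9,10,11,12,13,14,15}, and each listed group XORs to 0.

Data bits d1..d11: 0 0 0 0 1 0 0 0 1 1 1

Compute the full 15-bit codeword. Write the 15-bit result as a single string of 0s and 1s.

Place data at non-parity positions: p1 p2 0 p4 0 0 0 p8 1 0 0 0 1 1 1
p1 (pos 1,3,5,7,9,11,13,15): XOR of data positions = 0⊕0⊕0⊕1⊕0⊕1⊕1 = 1
p2 (pos 2,3,6,7,10,11,14,15): XOR of data positions = 0⊕0⊕0⊕0⊕0⊕1⊕1 = 0
p4 (pos 4,5,6,7,12,13,14,15): XOR of data positions = 0⊕0⊕0⊕0⊕1⊕1⊕1 = 1
p8 (pos 8,9,10,11,12,13,14,15): XOR of data positions = 1⊕0⊕0⊕0⊕1⊕1⊕1 = 0
Codeword: 100100001000111

100100001000111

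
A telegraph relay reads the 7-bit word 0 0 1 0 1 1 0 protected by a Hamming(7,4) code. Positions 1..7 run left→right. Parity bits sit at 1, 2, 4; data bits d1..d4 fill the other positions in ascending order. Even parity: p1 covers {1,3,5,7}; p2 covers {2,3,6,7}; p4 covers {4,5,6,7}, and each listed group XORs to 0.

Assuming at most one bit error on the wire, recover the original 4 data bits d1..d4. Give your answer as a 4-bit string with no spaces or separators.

1110

s1 (pos 1,3,5,7): 0⊕1⊕1⊕0 = 0
s2 (pos 2,3,6,7): 0⊕1⊕1⊕0 = 0
s4 (pos 4,5,6,7): 0⊕1⊕1⊕0 = 0
Syndrome s4…s1 = 000 → no error.
Read data bits from positions 3,5,6,7: 1110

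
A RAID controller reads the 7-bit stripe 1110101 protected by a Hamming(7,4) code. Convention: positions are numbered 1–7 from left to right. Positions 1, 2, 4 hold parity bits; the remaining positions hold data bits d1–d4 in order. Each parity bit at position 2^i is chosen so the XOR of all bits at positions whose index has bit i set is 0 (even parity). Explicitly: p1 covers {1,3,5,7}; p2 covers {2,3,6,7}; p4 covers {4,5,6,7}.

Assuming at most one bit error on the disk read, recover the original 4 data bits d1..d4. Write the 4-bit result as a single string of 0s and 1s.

1101

s1 (pos 1,3,5,7): 1⊕1⊕1⊕1 = 0
s2 (pos 2,3,6,7): 1⊕1⊕0⊕1 = 1
s4 (pos 4,5,6,7): 0⊕1⊕0⊕1 = 0
Syndrome s4…s1 = 010 → error at position 2.
Flip position 2: 1110101 → 1010101
Read data bits from positions 3,5,6,7: 1101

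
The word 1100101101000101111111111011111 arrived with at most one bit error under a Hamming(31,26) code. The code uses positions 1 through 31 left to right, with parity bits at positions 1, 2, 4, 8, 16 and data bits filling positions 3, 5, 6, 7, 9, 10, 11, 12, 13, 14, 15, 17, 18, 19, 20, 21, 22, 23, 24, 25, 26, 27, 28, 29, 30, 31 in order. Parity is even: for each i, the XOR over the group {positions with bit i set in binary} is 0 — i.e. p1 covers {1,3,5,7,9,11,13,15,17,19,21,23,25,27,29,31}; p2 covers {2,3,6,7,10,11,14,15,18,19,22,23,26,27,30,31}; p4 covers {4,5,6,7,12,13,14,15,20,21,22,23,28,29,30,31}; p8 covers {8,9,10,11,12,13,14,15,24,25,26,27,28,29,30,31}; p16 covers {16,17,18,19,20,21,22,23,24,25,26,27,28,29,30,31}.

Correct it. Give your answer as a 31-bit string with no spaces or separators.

s1 (pos 1,3,5,7,9,11,13,15,17,19,21,23,25,27,29,31): 1⊕0⊕1⊕1⊕0⊕0⊕0⊕0⊕1⊕1⊕1⊕1⊕1⊕1⊕1⊕1 = 1
s2 (pos 2,3,6,7,10,11,14,15,18,19,22,23,26,27,30,31): 1⊕0⊕0⊕1⊕1⊕0⊕1⊕0⊕1⊕1⊕1⊕1⊕0⊕1⊕1⊕1 = 1
s4 (pos 4,5,6,7,12,13,14,15,20,21,22,23,28,29,30,31): 0⊕1⊕0⊕1⊕0⊕0⊕1⊕0⊕1⊕1⊕1⊕1⊕1⊕1⊕1⊕1 = 1
s8 (pos 8,9,10,11,12,13,14,15,24,25,26,27,28,29,30,31): 1⊕0⊕1⊕0⊕0⊕0⊕1⊕0⊕1⊕1⊕0⊕1⊕1⊕1⊕1⊕1 = 0
s16 (pos 16,17,18,19,20,21,22,23,24,25,26,27,28,29,30,31): 1⊕1⊕1⊕1⊕1⊕1⊕1⊕1⊕1⊕1⊕0⊕1⊕1⊕1⊕1⊕1 = 1
Syndrome s16…s1 = 10111 → error at position 23.
Flip position 23: 1100101101000101111111111011111 → 1100101101000101111111011011111

1100101101000101111111011011111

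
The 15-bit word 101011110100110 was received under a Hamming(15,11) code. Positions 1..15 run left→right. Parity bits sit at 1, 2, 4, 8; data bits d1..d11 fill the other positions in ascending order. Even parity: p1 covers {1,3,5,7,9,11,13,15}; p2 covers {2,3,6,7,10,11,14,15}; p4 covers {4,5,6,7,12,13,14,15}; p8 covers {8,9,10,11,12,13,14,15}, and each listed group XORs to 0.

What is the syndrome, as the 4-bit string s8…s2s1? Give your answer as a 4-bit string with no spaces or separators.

s1 (pos 1,3,5,7,9,11,13,15): 1⊕1⊕1⊕1⊕0⊕0⊕1⊕0 = 1
s2 (pos 2,3,6,7,10,11,14,15): 0⊕1⊕1⊕1⊕1⊕0⊕1⊕0 = 1
s4 (pos 4,5,6,7,12,13,14,15): 0⊕1⊕1⊕1⊕0⊕1⊕1⊕0 = 1
s8 (pos 8,9,10,11,12,13,14,15): 1⊕0⊕1⊕0⊕0⊕1⊕1⊕0 = 0
Syndrome s8…s1 = 0111 → error at position 7.

0111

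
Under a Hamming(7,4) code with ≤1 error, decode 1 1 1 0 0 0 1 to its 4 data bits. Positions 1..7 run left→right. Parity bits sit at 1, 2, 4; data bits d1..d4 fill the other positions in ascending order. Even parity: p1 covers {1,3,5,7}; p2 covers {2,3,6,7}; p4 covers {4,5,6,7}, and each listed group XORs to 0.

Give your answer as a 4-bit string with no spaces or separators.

1000

s1 (pos 1,3,5,7): 1⊕1⊕0⊕1 = 1
s2 (pos 2,3,6,7): 1⊕1⊕0⊕1 = 1
s4 (pos 4,5,6,7): 0⊕0⊕0⊕1 = 1
Syndrome s4…s1 = 111 → error at position 7.
Flip position 7: 1110001 → 1110000
Read data bits from positions 3,5,6,7: 1000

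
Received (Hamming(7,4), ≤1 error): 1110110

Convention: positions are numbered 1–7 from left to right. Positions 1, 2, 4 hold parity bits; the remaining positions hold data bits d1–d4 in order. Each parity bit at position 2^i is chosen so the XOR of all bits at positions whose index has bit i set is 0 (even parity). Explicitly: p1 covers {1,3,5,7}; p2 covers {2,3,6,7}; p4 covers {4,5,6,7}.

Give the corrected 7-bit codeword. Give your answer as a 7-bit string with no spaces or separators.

s1 (pos 1,3,5,7): 1⊕1⊕1⊕0 = 1
s2 (pos 2,3,6,7): 1⊕1⊕1⊕0 = 1
s4 (pos 4,5,6,7): 0⊕1⊕1⊕0 = 0
Syndrome s4…s1 = 011 → error at position 3.
Flip position 3: 1110110 → 1100110

1100110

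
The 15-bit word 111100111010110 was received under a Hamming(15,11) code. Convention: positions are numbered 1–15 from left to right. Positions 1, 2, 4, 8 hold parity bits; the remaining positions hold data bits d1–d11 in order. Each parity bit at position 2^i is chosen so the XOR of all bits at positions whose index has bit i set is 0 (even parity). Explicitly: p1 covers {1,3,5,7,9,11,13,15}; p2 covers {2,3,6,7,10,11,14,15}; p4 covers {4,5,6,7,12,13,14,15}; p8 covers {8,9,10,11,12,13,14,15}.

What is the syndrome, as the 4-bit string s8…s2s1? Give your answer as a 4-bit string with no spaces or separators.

s1 (pos 1,3,5,7,9,11,13,15): 1⊕1⊕0⊕1⊕1⊕1⊕1⊕0 = 0
s2 (pos 2,3,6,7,10,11,14,15): 1⊕1⊕0⊕1⊕0⊕1⊕1⊕0 = 1
s4 (pos 4,5,6,7,12,13,14,15): 1⊕0⊕0⊕1⊕0⊕1⊕1⊕0 = 0
s8 (pos 8,9,10,11,12,13,14,15): 1⊕1⊕0⊕1⊕0⊕1⊕1⊕0 = 1
Syndrome s8…s1 = 1010 → error at position 10.

1010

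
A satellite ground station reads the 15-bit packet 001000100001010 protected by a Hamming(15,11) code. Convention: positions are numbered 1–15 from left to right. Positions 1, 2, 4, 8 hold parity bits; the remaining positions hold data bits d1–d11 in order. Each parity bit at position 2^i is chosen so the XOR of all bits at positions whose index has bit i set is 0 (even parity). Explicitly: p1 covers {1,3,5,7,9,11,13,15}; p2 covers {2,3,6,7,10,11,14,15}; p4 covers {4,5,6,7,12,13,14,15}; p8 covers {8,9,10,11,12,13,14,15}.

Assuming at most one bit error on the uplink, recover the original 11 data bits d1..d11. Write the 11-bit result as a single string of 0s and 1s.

s1 (pos 1,3,5,7,9,11,13,15): 0⊕1⊕0⊕1⊕0⊕0⊕0⊕0 = 0
s2 (pos 2,3,6,7,10,11,14,15): 0⊕1⊕0⊕1⊕0⊕0⊕1⊕0 = 1
s4 (pos 4,5,6,7,12,13,14,15): 0⊕0⊕0⊕1⊕1⊕0⊕1⊕0 = 1
s8 (pos 8,9,10,11,12,13,14,15): 0⊕0⊕0⊕0⊕1⊕0⊕1⊕0 = 0
Syndrome s8…s1 = 0110 → error at position 6.
Flip position 6: 001000100001010 → 001001100001010
Read data bits from positions 3,5,6,7,9,10,11,12,13,14,15: 10110001010

10110001010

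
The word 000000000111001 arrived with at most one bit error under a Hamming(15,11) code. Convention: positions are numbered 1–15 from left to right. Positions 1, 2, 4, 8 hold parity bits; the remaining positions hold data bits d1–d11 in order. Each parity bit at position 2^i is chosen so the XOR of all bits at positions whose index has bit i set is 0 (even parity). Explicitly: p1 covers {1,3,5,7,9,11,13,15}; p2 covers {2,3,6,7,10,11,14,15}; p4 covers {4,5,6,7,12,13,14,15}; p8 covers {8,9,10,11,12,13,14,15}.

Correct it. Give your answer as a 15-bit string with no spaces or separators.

010000000111001

s1 (pos 1,3,5,7,9,11,13,15): 0⊕0⊕0⊕0⊕0⊕1⊕0⊕1 = 0
s2 (pos 2,3,6,7,10,11,14,15): 0⊕0⊕0⊕0⊕1⊕1⊕0⊕1 = 1
s4 (pos 4,5,6,7,12,13,14,15): 0⊕0⊕0⊕0⊕1⊕0⊕0⊕1 = 0
s8 (pos 8,9,10,11,12,13,14,15): 0⊕0⊕1⊕1⊕1⊕0⊕0⊕1 = 0
Syndrome s8…s1 = 0010 → error at position 2.
Flip position 2: 000000000111001 → 010000000111001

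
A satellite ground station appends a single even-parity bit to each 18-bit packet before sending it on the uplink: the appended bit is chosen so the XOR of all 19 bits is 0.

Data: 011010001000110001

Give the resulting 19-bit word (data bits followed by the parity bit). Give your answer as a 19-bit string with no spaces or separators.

0110100010001100011

XOR of the 18 data bits: 0⊕1⊕1⊕0⊕1⊕0⊕0⊕0⊕1⊕0⊕0⊕0⊕1⊕1⊕0⊕0⊕0⊕1 = 1
Parity bit = 1 (so all 19 bits XOR to 0).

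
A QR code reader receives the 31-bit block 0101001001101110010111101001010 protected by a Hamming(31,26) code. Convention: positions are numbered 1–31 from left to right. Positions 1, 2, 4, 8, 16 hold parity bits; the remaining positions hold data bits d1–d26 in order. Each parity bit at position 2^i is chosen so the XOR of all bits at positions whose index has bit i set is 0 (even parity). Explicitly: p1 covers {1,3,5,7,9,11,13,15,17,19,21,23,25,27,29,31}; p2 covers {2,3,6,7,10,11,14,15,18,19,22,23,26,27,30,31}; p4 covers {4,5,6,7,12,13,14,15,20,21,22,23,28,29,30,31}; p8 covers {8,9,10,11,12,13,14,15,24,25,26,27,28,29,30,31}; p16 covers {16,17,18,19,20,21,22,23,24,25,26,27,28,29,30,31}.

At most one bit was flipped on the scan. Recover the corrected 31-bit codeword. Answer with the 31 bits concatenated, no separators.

0101101001101110010111101001010

s1 (pos 1,3,5,7,9,11,13,15,17,19,21,23,25,27,29,31): 0⊕0⊕0⊕1⊕0⊕1⊕1⊕1⊕0⊕0⊕1⊕1⊕1⊕0⊕0⊕0 = 1
s2 (pos 2,3,6,7,10,11,14,15,18,19,22,23,26,27,30,31): 1⊕0⊕0⊕1⊕1⊕1⊕1⊕1⊕1⊕0⊕1⊕1⊕0⊕0⊕1⊕0 = 0
s4 (pos 4,5,6,7,12,13,14,15,20,21,22,23,28,29,30,31): 1⊕0⊕0⊕1⊕0⊕1⊕1⊕1⊕1⊕1⊕1⊕1⊕1⊕0⊕1⊕0 = 1
s8 (pos 8,9,10,11,12,13,14,15,24,25,26,27,28,29,30,31): 0⊕0⊕1⊕1⊕0⊕1⊕1⊕1⊕0⊕1⊕0⊕0⊕1⊕0⊕1⊕0 = 0
s16 (pos 16,17,18,19,20,21,22,23,24,25,26,27,28,29,30,31): 0⊕0⊕1⊕0⊕1⊕1⊕1⊕1⊕0⊕1⊕0⊕0⊕1⊕0⊕1⊕0 = 0
Syndrome s16…s1 = 00101 → error at position 5.
Flip position 5: 0101001001101110010111101001010 → 0101101001101110010111101001010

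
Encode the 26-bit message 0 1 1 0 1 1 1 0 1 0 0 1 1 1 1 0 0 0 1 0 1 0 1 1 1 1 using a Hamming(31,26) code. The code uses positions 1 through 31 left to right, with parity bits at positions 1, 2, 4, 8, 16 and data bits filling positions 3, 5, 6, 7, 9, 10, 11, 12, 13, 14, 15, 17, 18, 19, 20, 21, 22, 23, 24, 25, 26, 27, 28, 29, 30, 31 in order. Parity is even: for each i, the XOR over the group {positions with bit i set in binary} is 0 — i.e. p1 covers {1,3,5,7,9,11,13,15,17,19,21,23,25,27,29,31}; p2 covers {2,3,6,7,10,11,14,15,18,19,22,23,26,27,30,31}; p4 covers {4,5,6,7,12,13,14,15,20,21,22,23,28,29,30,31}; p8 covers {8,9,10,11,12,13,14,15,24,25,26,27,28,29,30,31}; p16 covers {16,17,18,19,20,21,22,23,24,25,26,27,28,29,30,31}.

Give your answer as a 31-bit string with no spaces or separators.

0000110011101000111100010101111

Place data at non-parity positions: p1 p2 0 p4 1 1 0 p8 1 1 1 0 1 0 0 p16 1 1 1 1 0 0 0 1 0 1 0 1 1 1 1
p1 (pos 1,3,5,7,9,11,13,15,17,19,21,23,25,27,29,31): XOR of data positions = 0⊕1⊕0⊕1⊕1⊕1⊕0⊕1⊕1⊕0⊕0⊕0⊕0⊕1⊕1 = 0
p2 (pos 2,3,6,7,10,11,14,15,18,19,22,23,26,27,30,31): XOR of data positions = 0⊕1⊕0⊕1⊕1⊕0⊕0⊕1⊕1⊕0⊕0⊕1⊕0⊕1⊕1 = 0
p4 (pos 4,5,6,7,12,13,14,15,20,21,22,23,28,29,30,31): XOR of data positions = 1⊕1⊕0⊕0⊕1⊕0⊕0⊕1⊕0⊕0⊕0⊕1⊕1⊕1⊕1 = 0
p8 (pos 8,9,10,11,12,13,14,15,24,25,26,27,28,29,30,31): XOR of data positions = 1⊕1⊕1⊕0⊕1⊕0⊕0⊕1⊕0⊕1⊕0⊕1⊕1⊕1⊕1 = 0
p16 (pos 16,17,18,19,20,21,22,23,24,25,26,27,28,29,30,31): XOR of data positions = 1⊕1⊕1⊕1⊕0⊕0⊕0⊕1⊕0⊕1⊕0⊕1⊕1⊕1⊕1 = 0
Codeword: 0000110011101000111100010101111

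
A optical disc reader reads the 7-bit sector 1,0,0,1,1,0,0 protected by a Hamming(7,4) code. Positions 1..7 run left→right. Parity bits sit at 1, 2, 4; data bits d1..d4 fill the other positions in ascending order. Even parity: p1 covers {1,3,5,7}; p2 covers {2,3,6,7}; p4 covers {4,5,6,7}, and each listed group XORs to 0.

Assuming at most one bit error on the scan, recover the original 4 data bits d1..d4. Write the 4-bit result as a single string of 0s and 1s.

0100

s1 (pos 1,3,5,7): 1⊕0⊕1⊕0 = 0
s2 (pos 2,3,6,7): 0⊕0⊕0⊕0 = 0
s4 (pos 4,5,6,7): 1⊕1⊕0⊕0 = 0
Syndrome s4…s1 = 000 → no error.
Read data bits from positions 3,5,6,7: 0100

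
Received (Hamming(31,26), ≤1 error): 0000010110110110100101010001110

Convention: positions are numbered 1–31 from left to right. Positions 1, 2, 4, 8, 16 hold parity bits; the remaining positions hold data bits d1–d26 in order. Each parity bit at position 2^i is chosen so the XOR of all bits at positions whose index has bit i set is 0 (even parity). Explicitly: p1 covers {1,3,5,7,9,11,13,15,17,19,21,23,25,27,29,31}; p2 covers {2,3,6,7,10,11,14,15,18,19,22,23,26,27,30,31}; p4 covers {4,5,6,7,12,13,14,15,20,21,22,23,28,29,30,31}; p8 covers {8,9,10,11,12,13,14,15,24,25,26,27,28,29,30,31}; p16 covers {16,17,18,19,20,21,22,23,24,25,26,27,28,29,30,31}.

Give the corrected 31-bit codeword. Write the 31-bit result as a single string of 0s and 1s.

s1 (pos 1,3,5,7,9,11,13,15,17,19,21,23,25,27,29,31): 0⊕0⊕0⊕0⊕1⊕1⊕0⊕1⊕1⊕0⊕0⊕0⊕0⊕0⊕1⊕0 = 1
s2 (pos 2,3,6,7,10,11,14,15,18,19,22,23,26,27,30,31): 0⊕0⊕1⊕0⊕0⊕1⊕1⊕1⊕0⊕0⊕1⊕0⊕0⊕0⊕1⊕0 = 0
s4 (pos 4,5,6,7,12,13,14,15,20,21,22,23,28,29,30,31): 0⊕0⊕1⊕0⊕1⊕0⊕1⊕1⊕1⊕0⊕1⊕0⊕1⊕1⊕1⊕0 = 1
s8 (pos 8,9,10,11,12,13,14,15,24,25,26,27,28,29,30,31): 1⊕1⊕0⊕1⊕1⊕0⊕1⊕1⊕1⊕0⊕0⊕0⊕1⊕1⊕1⊕0 = 0
s16 (pos 16,17,18,19,20,21,22,23,24,25,26,27,28,29,30,31): 0⊕1⊕0⊕0⊕1⊕0⊕1⊕0⊕1⊕0⊕0⊕0⊕1⊕1⊕1⊕0 = 1
Syndrome s16…s1 = 10101 → error at position 21.
Flip position 21: 0000010110110110100101010001110 → 0000010110110110100111010001110

0000010110110110100111010001110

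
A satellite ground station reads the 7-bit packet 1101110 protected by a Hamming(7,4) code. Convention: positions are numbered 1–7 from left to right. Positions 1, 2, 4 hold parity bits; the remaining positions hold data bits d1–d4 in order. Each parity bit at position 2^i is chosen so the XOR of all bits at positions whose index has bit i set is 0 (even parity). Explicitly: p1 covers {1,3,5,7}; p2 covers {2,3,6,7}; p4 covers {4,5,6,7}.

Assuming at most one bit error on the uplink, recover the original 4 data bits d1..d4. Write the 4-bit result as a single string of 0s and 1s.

0110

s1 (pos 1,3,5,7): 1⊕0⊕1⊕0 = 0
s2 (pos 2,3,6,7): 1⊕0⊕1⊕0 = 0
s4 (pos 4,5,6,7): 1⊕1⊕1⊕0 = 1
Syndrome s4…s1 = 100 → error at position 4.
Flip position 4: 1101110 → 1100110
Read data bits from positions 3,5,6,7: 0110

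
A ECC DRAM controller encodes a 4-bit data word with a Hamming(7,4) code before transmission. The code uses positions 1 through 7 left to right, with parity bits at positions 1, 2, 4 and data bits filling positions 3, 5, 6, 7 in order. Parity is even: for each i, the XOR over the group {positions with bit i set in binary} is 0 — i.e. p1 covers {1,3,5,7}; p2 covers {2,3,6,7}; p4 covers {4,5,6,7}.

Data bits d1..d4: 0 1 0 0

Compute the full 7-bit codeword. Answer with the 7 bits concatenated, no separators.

1001100

Place data at non-parity positions: p1 p2 0 p4 1 0 0
p1 (pos 1,3,5,7): XOR of data positions = 0⊕1⊕0 = 1
p2 (pos 2,3,6,7): XOR of data positions = 0⊕0⊕0 = 0
p4 (pos 4,5,6,7): XOR of data positions = 1⊕0⊕0 = 1
Codeword: 1001100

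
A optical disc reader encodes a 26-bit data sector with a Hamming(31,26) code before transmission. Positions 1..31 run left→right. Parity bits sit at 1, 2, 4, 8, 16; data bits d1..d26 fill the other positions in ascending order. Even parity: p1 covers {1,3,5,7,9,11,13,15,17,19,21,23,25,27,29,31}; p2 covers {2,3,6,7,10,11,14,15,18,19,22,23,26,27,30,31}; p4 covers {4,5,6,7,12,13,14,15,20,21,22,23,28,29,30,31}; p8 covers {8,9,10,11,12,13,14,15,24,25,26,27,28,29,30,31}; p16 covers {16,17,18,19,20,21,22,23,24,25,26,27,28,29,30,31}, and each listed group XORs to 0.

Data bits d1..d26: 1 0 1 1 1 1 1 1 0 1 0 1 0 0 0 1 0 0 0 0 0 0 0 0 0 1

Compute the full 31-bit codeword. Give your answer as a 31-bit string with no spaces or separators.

1110011011110101100010000000001

Place data at non-parity positions: p1 p2 1 p4 0 1 1 p8 1 1 1 1 0 1 0 p16 1 0 0 0 1 0 0 0 0 0 0 0 0 0 1
p1 (pos 1,3,5,7,9,11,13,15,17,19,21,23,25,27,29,31): XOR of data positions = 1⊕0⊕1⊕1⊕1⊕0⊕0⊕1⊕0⊕1⊕0⊕0⊕0⊕0⊕1 = 1
p2 (pos 2,3,6,7,10,11,14,15,18,19,22,23,26,27,30,31): XOR of data positions = 1⊕1⊕1⊕1⊕1⊕1⊕0⊕0⊕0⊕0⊕0⊕0⊕0⊕0⊕1 = 1
p4 (pos 4,5,6,7,12,13,14,15,20,21,22,23,28,29,30,31): XOR of data positions = 0⊕1⊕1⊕1⊕0⊕1⊕0⊕0⊕1⊕0⊕0⊕0⊕0⊕0⊕1 = 0
p8 (pos 8,9,10,11,12,13,14,15,24,25,26,27,28,29,30,31): XOR of data positions = 1⊕1⊕1⊕1⊕0⊕1⊕0⊕0⊕0⊕0⊕0⊕0⊕0⊕0⊕1 = 0
p16 (pos 16,17,18,19,20,21,22,23,24,25,26,27,28,29,30,31): XOR of data positions = 1⊕0⊕0⊕0⊕1⊕0⊕0⊕0⊕0⊕0⊕0⊕0⊕0⊕0⊕1 = 1
Codeword: 1110011011110101100010000000001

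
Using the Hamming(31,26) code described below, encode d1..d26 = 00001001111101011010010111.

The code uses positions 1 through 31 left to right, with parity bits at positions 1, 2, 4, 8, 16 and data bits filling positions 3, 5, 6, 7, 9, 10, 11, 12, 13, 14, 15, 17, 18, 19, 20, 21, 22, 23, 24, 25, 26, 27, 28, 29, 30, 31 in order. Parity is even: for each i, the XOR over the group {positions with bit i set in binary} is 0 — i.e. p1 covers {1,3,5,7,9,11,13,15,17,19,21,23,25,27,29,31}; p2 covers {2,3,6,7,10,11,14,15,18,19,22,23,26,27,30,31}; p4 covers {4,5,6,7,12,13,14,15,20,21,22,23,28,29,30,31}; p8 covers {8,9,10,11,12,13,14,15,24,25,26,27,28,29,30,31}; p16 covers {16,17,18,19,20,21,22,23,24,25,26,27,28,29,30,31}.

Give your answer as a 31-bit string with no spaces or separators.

1101000010011111101011010010111

Place data at non-parity positions: p1 p2 0 p4 0 0 0 p8 1 0 0 1 1 1 1 p16 1 0 1 0 1 1 0 1 0 0 1 0 1 1 1
p1 (pos 1,3,5,7,9,11,13,15,17,19,21,23,25,27,29,31): XOR of data positions = 0⊕0⊕0⊕1⊕0⊕1⊕1⊕1⊕1⊕1⊕0⊕0⊕1⊕1⊕1 = 1
p2 (pos 2,3,6,7,10,11,14,15,18,19,22,23,26,27,30,31): XOR of data positions = 0⊕0⊕0⊕0⊕0⊕1⊕1⊕0⊕1⊕1⊕0⊕0⊕1⊕1⊕1 = 1
p4 (pos 4,5,6,7,12,13,14,15,20,21,22,23,28,29,30,31): XOR of data positions = 0⊕0⊕0⊕1⊕1⊕1⊕1⊕0⊕1⊕1⊕0⊕0⊕1⊕1⊕1 = 1
p8 (pos 8,9,10,11,12,13,14,15,24,25,26,27,28,29,30,31): XOR of data positions = 1⊕0⊕0⊕1⊕1⊕1⊕1⊕1⊕0⊕0⊕1⊕0⊕1⊕1⊕1 = 0
p16 (pos 16,17,18,19,20,21,22,23,24,25,26,27,28,29,30,31): XOR of data positions = 1⊕0⊕1⊕0⊕1⊕1⊕0⊕1⊕0⊕0⊕1⊕0⊕1⊕1⊕1 = 1
Codeword: 1101000010011111101011010010111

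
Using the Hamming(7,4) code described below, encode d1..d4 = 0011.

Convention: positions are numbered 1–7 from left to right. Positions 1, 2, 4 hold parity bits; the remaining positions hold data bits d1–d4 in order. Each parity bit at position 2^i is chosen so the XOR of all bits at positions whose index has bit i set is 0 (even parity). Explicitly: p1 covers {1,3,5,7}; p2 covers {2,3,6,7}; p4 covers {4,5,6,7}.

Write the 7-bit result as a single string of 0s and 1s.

1000011

Place data at non-parity positions: p1 p2 0 p4 0 1 1
p1 (pos 1,3,5,7): XOR of data positions = 0⊕0⊕1 = 1
p2 (pos 2,3,6,7): XOR of data positions = 0⊕1⊕1 = 0
p4 (pos 4,5,6,7): XOR of data positions = 0⊕1⊕1 = 0
Codeword: 1000011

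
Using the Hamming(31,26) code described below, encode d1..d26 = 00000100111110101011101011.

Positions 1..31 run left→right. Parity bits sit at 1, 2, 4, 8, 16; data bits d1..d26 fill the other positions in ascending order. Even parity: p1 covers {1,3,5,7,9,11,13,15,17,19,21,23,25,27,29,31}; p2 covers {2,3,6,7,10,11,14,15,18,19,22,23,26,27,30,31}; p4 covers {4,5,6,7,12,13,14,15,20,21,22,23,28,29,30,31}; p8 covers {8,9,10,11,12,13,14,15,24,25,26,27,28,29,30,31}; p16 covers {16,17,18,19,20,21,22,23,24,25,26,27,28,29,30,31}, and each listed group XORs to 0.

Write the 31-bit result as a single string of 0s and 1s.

Place data at non-parity positions: p1 p2 0 p4 0 0 0 p8 0 1 0 0 1 1 1 p16 1 1 0 1 0 1 0 1 1 1 0 1 0 1 1
p1 (pos 1,3,5,7,9,11,13,15,17,19,21,23,25,27,29,31): XOR of data positions = 0⊕0⊕0⊕0⊕0⊕1⊕1⊕1⊕0⊕0⊕0⊕1⊕0⊕0⊕1 = 1
p2 (pos 2,3,6,7,10,11,14,15,18,19,22,23,26,27,30,31): XOR of data positions = 0⊕0⊕0⊕1⊕0⊕1⊕1⊕1⊕0⊕1⊕0⊕1⊕0⊕1⊕1 = 0
p4 (pos 4,5,6,7,12,13,14,15,20,21,22,23,28,29,30,31): XOR of data positions = 0⊕0⊕0⊕0⊕1⊕1⊕1⊕1⊕0⊕1⊕0⊕1⊕0⊕1⊕1 = 0
p8 (pos 8,9,10,11,12,13,14,15,24,25,26,27,28,29,30,31): XOR of data positions = 0⊕1⊕0⊕0⊕1⊕1⊕1⊕1⊕1⊕1⊕0⊕1⊕0⊕1⊕1 = 0
p16 (pos 16,17,18,19,20,21,22,23,24,25,26,27,28,29,30,31): XOR of data positions = 1⊕1⊕0⊕1⊕0⊕1⊕0⊕1⊕1⊕1⊕0⊕1⊕0⊕1⊕1 = 0
Codeword: 1000000001001110110101011101011

1000000001001110110101011101011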